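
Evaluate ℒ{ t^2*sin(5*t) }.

10*(3*s^2 - 25)/(s^2 + 25)^3

L{sin(5t)} = 5/(s^2 + 25).
Then apply L{t^2·g(t)} = (-1)^2 d^2/ds^2[G(s)] with G(s) = 5/(s^2 + 25):
differentiating 2 times and applying the sign gives 10*(3*s^2 - 25)/(s^2 + 25)^3.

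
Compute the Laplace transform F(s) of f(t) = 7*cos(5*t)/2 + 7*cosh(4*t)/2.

F(s) = 7*s/(2*(s^2 + 25)) + 7*s/(2*(s^2 - 16))

By linearity of the Laplace transform, transform each term separately.
(7/2)·[L{cosh(4t)} = s/(s^2 - 16)]; (7/2)·[L{cos(5t)} = s/(s^2 + 25)].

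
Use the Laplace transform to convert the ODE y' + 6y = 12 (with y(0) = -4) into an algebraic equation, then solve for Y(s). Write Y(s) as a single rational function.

Apply the Laplace transform to the equation.
The derivative rules (L{y'} = sY - y(0) = sY - (-4)) turn the left side into (s + 6)Y - (-4).
The right side is L{12} = 12/s.
So (s + 6)Y = 12/s + (-4).
Solve for Y(s) and write it as one ratio of polynomials.

Y(s) = (-4*s + 12)/(s^2 + 6*s)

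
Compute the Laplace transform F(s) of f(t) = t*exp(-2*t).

F(s) = (s + 2)^(-2)

L{e^(-2t)} = 1/(s + 2).
Then apply L{t·g(t)} = -d/ds[G(s)] with G(s) = 1/(s + 2):
differentiating 1 time and applying the sign gives (s + 2)^(-2).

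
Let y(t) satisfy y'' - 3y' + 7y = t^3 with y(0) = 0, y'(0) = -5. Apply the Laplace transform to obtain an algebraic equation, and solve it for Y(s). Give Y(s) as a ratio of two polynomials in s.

Y(s) = (-5*s^4 + 6)/(s^6 - 3*s^5 + 7*s^4)

Apply the Laplace transform to the equation.
Using L{y''} = s^2 Y - s·y(0) - y'(0) and L{y'} = sY - y(0), with y(0) = 0, y'(0) = -5, the left side becomes (s^2 - 3*s + 7)Y - (-5).
The right side is L{t^3} = 6/s^4.
So (s^2 - 3*s + 7)Y = 6/s^4 + (-5).
Solve for Y(s) and write it as one ratio of polynomials.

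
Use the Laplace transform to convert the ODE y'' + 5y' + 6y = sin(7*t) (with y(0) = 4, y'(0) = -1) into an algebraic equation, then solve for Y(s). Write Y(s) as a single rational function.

Laplace-transform each side.
With L{y''} = s^2 Y - s·y(0) - y'(0) and L{y'} = sY - y(0), with y(0) = 4, y'(0) = -1: the LHS transforms to (s^2 + 5*s + 6)Y - (4*s + 19).
The right side is L{sin(7*t)} = 7/(s^2 + 49).
So (s^2 + 5*s + 6)Y = 7/(s^2 + 49) + (4*s + 19).
Isolate Y and clear denominators.

Y(s) = (4*s^3 + 19*s^2 + 196*s + 938)/(s^4 + 5*s^3 + 55*s^2 + 245*s + 294)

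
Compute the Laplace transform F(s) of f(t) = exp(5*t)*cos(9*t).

F(s) = (s - 5)/((s - 5)^2 + 81)

L{cos(9t)} = s/(s^2 + 81).
By the first shifting theorem, multiplying by e^(5t) replaces s with s - 5.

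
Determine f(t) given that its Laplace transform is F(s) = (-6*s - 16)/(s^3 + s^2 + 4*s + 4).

Factor the denominator: s^3 + s^2 + 4*s + 4 = (s + 1)*(s^2 + 4).
Partial fraction decomposition gives [-2/(s + 1)] + [2*s/(s^2 + 4)] + [-8/(s^2 + 4)].
Invert each term: -2/(s + 1) ↔ -2e^(-t); 2·s/(s^2 + 4) ↔ 2cos(2t); -4·2/(s^2 + 4) ↔ -4sin(2t).

f(t) = -4*sin(2*t) + 2*cos(2*t) - 2*exp(-t)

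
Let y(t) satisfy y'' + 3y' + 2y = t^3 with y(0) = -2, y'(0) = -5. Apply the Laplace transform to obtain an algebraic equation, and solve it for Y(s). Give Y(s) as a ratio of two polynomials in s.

Apply the Laplace transform to the equation.
The derivative rules (L{y''} = s^2 Y - s·y(0) - y'(0) and L{y'} = sY - y(0), with y(0) = -2, y'(0) = -5) turn the left side into (s^2 + 3*s + 2)Y - (-2*s - 11).
The right side is L{t^3} = 6/s^4.
So (s^2 + 3*s + 2)Y = 6/s^4 + (-2*s - 11).
Solve for Y(s) and write it as one ratio of polynomials.

Y(s) = (-2*s^5 - 11*s^4 + 6)/(s^6 + 3*s^5 + 2*s^4)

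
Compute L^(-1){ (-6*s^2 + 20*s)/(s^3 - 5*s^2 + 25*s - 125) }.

-exp(5*t) - sin(5*t) - 5*cos(5*t)

Factor the denominator: s^3 - 5*s^2 + 25*s - 125 = (s - 5)*(s^2 + 25).
Partial fraction decomposition gives [-1/(s - 5)] + [-5*s/(s^2 + 25)] + [-5/(s^2 + 25)].
Invert each term: -1/(s - 5) ↔ -e^(5t); -5·s/(s^2 + 25) ↔ -5cos(5t); -1·5/(s^2 + 25) ↔ -sin(5t).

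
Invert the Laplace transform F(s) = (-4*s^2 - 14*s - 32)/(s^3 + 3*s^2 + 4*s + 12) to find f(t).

Factor the denominator: s^3 + 3*s^2 + 4*s + 12 = (s + 3)*(s^2 + 4).
Partial fraction decomposition gives [-2/(s + 3)] + [-2*s/(s^2 + 4)] + [-8/(s^2 + 4)].
Invert each term: -2/(s + 3) ↔ -2e^(-3t); -2·s/(s^2 + 4) ↔ -2cos(2t); -4·2/(s^2 + 4) ↔ -4sin(2t).

f(t) = -4*sin(2*t) - 2*cos(2*t) - 2*exp(-3*t)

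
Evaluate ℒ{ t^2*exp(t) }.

2/(s - 1)^3

L{e^(t)} = 1/(s - 1).
Then apply L{t^2·g(t)} = (-1)^2 d^2/ds^2[G(s)] with G(s) = 1/(s - 1):
differentiating 2 times and applying the sign gives 2/(s - 1)^3.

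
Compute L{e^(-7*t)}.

1/(s + 7)

L{e^(-7t)} = 1/(s + 7).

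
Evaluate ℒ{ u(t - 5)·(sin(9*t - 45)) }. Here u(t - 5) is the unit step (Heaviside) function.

9*exp(-5*s)/(s^2 + 81)

By the second shifting theorem, L{u(t - c)·g(t - c)} = e^(-cs)·G(s) with c = 5 and G(s) = L{g(t)}.
L{sin(9t)} = 9/(s^2 + 81).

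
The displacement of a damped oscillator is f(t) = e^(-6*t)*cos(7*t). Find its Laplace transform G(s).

L{cos(7t)} = s/(s^2 + 49).
By the first shifting theorem, multiplying by e^(-6t) replaces s with s + 6.

G(s) = (s + 6)/((s + 6)^2 + 49)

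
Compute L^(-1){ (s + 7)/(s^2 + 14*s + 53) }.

exp(-7*t)*cos(2*t)

Rewrite the denominator: s^2 + 14*s + 53 = (s + 7)^2 + 4.
The form in (s + 7) signals a first-shifting-theorem factor e^(-7t).
Since L{cos(2t)} = s/(s^2 + 4), the inverse is e^(-7*t)*cos(2*t).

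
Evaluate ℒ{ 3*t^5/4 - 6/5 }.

-6/(5*s) + 90/s^6

By linearity of the Laplace transform, transform each term separately.
L{-6/5} = (-6/5)/s; (3/4)·[L{t^5} = 5!/s^6 = 120/s^6].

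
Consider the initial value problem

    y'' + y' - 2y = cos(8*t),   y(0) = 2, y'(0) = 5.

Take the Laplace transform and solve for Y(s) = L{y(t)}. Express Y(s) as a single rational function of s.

Y(s) = (2*s^3 + 7*s^2 + 129*s + 448)/(s^4 + s^3 + 62*s^2 + 64*s - 128)

Apply the Laplace transform to the equation.
With L{y''} = s^2 Y - s·y(0) - y'(0) and L{y'} = sY - y(0), with y(0) = 2, y'(0) = 5: the LHS transforms to (s^2 + s - 2)Y - (2*s + 7).
The right side is L{cos(8*t)} = s/(s^2 + 64).
So (s^2 + s - 2)Y = s/(s^2 + 64) + (2*s + 7).
Isolate Y and clear denominators.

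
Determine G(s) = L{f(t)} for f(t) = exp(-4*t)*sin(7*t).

L{sin(7t)} = 7/(s^2 + 49).
By the first shifting theorem, multiplying by e^(-4t) replaces s with s + 4.

G(s) = 7/((s + 4)^2 + 49)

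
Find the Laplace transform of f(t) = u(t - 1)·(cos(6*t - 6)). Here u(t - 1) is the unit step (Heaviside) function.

s*exp(-s)/(s^2 + 36)

By the second shifting theorem, L{u(t - c)·g(t - c)} = e^(-cs)·G(s) with c = 1 and G(s) = L{g(t)}.
L{cos(6t)} = s/(s^2 + 36).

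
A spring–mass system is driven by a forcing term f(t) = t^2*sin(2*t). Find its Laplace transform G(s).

G(s) = 4*(3*s^2 - 4)/(s^2 + 4)^3

L{sin(2t)} = 2/(s^2 + 4).
Then apply L{t^2·g(t)} = (-1)^2 d^2/ds^2[H(s)] with H(s) = 2/(s^2 + 4):
differentiating 2 times and applying the sign gives 4*(3*s^2 - 4)/(s^2 + 4)^3.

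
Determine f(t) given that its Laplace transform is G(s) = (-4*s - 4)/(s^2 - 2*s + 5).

f(t) = -4*exp(t)*sin(2*t) - 4*exp(t)*cos(2*t)

Complete the square in the denominator: s^2 - 2*s + 5 = (s - 1)^2 + 2^2.
Split the numerator to match: -4*s - 4 = -4·(s - 1) - 4·2.
Invert each term: -4·(s - 1)/((s - 1)^2 + 4) ↔ -4e^(t)cos(2t); -4·2/((s - 1)^2 + 4) ↔ -4e^(t)sin(2t).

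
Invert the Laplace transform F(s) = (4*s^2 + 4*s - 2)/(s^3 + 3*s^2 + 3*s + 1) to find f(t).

f(t) = -t^2*exp(-t) - 4*t*exp(-t) + 4*exp(-t)

Factor the denominator: s^3 + 3*s^2 + 3*s + 1 = (s + 1)^3.
Partial fraction decomposition gives [4/(s + 1)] + [-4/(s + 1)^2] + [-2/(s + 1)^3].
Invert each term: 4/(s + 1) ↔ 4e^(-t); -4/(s + 1)^2 ↔ -4t·e^(-t); -2/(s + 1)^3 ↔ (-1)t^2·e^(-t).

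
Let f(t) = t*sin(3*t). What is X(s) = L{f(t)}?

L{sin(3t)} = 3/(s^2 + 9).
Then apply L{t·g(t)} = -d/ds[G(s)] with G(s) = 3/(s^2 + 9):
differentiating 1 time and applying the sign gives 6*s/(s^2 + 9)^2.

X(s) = 6*s/(s^2 + 9)^2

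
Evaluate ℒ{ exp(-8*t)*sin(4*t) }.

4/((s + 8)^2 + 16)

L{sin(4t)} = 4/(s^2 + 16).
By the first shifting theorem, multiplying by e^(-8t) replaces s with s + 8.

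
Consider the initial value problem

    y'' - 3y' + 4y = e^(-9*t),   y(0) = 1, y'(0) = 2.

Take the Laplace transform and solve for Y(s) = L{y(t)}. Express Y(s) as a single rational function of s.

Y(s) = (s^2 + 8*s - 8)/(s^3 + 6*s^2 - 23*s + 36)

Apply the Laplace transform to the equation.
Using L{y''} = s^2 Y - s·y(0) - y'(0) and L{y'} = sY - y(0), with y(0) = 1, y'(0) = 2, the left side becomes (s^2 - 3*s + 4)Y - (s - 1).
The right side is L{e^(-9*t)} = 1/(s + 9).
So (s^2 - 3*s + 4)Y = 1/(s + 9) + (s - 1).
Isolate Y and clear denominators.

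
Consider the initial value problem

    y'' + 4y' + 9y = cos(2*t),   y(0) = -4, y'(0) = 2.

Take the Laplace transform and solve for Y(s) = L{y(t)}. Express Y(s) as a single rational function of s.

Y(s) = (-4*s^3 - 14*s^2 - 15*s - 56)/(s^4 + 4*s^3 + 13*s^2 + 16*s + 36)

Laplace-transform each side.
Using L{y''} = s^2 Y - s·y(0) - y'(0) and L{y'} = sY - y(0), with y(0) = -4, y'(0) = 2, the left side becomes (s^2 + 4*s + 9)Y - (-4*s - 14).
The right side is L{cos(2*t)} = s/(s^2 + 4).
So (s^2 + 4*s + 9)Y = s/(s^2 + 4) + (-4*s - 14).
Divide through and combine into a single rational function.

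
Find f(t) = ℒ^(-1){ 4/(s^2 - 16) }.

f(t) = sinh(4*t)

Since L{sinh(4t)} = 4/(s^2 - 16), the inverse is sinh(4*t).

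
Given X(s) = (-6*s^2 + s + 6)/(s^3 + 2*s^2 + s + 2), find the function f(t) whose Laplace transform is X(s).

Factor the denominator: s^3 + 2*s^2 + s + 2 = (s + 2)*(s^2 + 1).
Partial fraction decomposition gives [-4/(s + 2)] + [-2*s/(s^2 + 1)] + [5/(s^2 + 1)].
Invert each term: -4/(s + 2) ↔ -4e^(-2t); -2·s/(s^2 + 1) ↔ -2cos(t); 5·1/(s^2 + 1) ↔ 5sin(t).

f(t) = 5*sin(t) - 2*cos(t) - 4*exp(-2*t)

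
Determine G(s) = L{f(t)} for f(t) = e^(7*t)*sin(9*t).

L{sin(9t)} = 9/(s^2 + 81).
By the first shifting theorem, multiplying by e^(7t) replaces s with s - 7.

G(s) = 9/((s - 7)^2 + 81)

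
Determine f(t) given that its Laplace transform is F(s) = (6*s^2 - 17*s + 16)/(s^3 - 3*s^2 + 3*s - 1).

Factor the denominator: s^3 - 3*s^2 + 3*s - 1 = (s - 1)^3.
Partial fraction decomposition gives [6/(s - 1)] + [-5/(s - 1)^2] + [5/(s - 1)^3].
Invert each term: 6/(s - 1) ↔ 6e^(t); -5/(s - 1)^2 ↔ -5t·e^(t); 5/(s - 1)^3 ↔ (5/2)t^2·e^(t).

f(t) = 5*t^2*exp(t)/2 - 5*t*exp(t) + 6*exp(t)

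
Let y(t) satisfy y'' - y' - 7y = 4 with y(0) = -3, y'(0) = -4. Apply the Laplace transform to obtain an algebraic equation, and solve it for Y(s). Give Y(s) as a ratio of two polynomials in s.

Take the Laplace transform of both sides.
Using L{y''} = s^2 Y - s·y(0) - y'(0) and L{y'} = sY - y(0), with y(0) = -3, y'(0) = -4, the left side becomes (s^2 - s - 7)Y - (-3*s - 1).
The right side is L{4} = 4/s.
So (s^2 - s - 7)Y = 4/s + (-3*s - 1).
Divide through and combine into a single rational function.

Y(s) = (-3*s^2 - s + 4)/(s^3 - s^2 - 7*s)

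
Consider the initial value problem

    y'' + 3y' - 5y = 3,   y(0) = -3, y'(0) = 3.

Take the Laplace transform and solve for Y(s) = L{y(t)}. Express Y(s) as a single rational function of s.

Y(s) = (-3*s^2 - 6*s + 3)/(s^3 + 3*s^2 - 5*s)

Take the Laplace transform of both sides.
Using L{y''} = s^2 Y - s·y(0) - y'(0) and L{y'} = sY - y(0), with y(0) = -3, y'(0) = 3, the left side becomes (s^2 + 3*s - 5)Y - (-3*s - 6).
The right side is L{3} = 3/s.
So (s^2 + 3*s - 5)Y = 3/s + (-3*s - 6).
Isolate Y and clear denominators.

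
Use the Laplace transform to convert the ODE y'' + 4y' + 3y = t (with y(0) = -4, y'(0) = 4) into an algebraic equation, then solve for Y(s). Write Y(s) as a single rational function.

Transform both sides with L{·}.
With L{y''} = s^2 Y - s·y(0) - y'(0) and L{y'} = sY - y(0), with y(0) = -4, y'(0) = 4: the LHS transforms to (s^2 + 4*s + 3)Y - (-4*s - 12).
The right side is L{t} = s^(-2).
So (s^2 + 4*s + 3)Y = s^(-2) + (-4*s - 12).
Isolate Y and clear denominators.

Y(s) = (-4*s^3 - 12*s^2 + 1)/(s^4 + 4*s^3 + 3*s^2)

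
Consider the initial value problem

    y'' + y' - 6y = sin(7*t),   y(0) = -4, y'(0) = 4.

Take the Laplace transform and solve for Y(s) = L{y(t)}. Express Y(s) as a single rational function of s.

Apply the Laplace transform to the equation.
With L{y''} = s^2 Y - s·y(0) - y'(0) and L{y'} = sY - y(0), with y(0) = -4, y'(0) = 4: the LHS transforms to (s^2 + s - 6)Y - (-4*s).
The right side is L{sin(7*t)} = 7/(s^2 + 49).
So (s^2 + s - 6)Y = 7/(s^2 + 49) + (-4*s).
Divide through and combine into a single rational function.

Y(s) = (-4*s^3 - 196*s + 7)/(s^4 + s^3 + 43*s^2 + 49*s - 294)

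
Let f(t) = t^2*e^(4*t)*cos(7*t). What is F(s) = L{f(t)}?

L{cos(7t)} = s/(s^2 + 49).
Multiplying by e^(4t) shifts s → s - 4, so L{e^(4*t)*cos(7*t)} = (s - 4)/((s - 4)^2 + 49).
Then apply L{t^2·g(t)} = (-1)^2 d^2/ds^2[G(s)] with G(s) = (s - 4)/((s - 4)^2 + 49):
differentiating 2 times and applying the sign gives 2*(s - 4)*(s^2 - 8*s - 131)/(s^2 - 8*s + 65)^3.

F(s) = 2*(s - 4)*(s^2 - 8*s - 131)/(s^2 - 8*s + 65)^3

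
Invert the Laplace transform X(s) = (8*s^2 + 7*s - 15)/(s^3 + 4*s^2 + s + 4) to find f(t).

f(t) = -5*sin(t) + 3*cos(t) + 5*exp(-4*t)

Factor the denominator: s^3 + 4*s^2 + s + 4 = (s + 4)*(s^2 + 1).
Partial fraction decomposition gives [5/(s + 4)] + [3*s/(s^2 + 1)] + [-5/(s^2 + 1)].
Invert each term: 5/(s + 4) ↔ 5e^(-4t); 3·s/(s^2 + 1) ↔ 3cos(t); -5·1/(s^2 + 1) ↔ -5sin(t).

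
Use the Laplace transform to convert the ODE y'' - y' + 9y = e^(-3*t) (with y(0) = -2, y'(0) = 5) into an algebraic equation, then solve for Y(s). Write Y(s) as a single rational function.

Apply the Laplace transform to the equation.
With L{y''} = s^2 Y - s·y(0) - y'(0) and L{y'} = sY - y(0), with y(0) = -2, y'(0) = 5: the LHS transforms to (s^2 - s + 9)Y - (-2*s + 7).
The right side is L{e^(-3*t)} = 1/(s + 3).
So (s^2 - s + 9)Y = 1/(s + 3) + (-2*s + 7).
Solve for Y(s) and write it as one ratio of polynomials.

Y(s) = (-2*s^2 + s + 22)/(s^3 + 2*s^2 + 6*s + 27)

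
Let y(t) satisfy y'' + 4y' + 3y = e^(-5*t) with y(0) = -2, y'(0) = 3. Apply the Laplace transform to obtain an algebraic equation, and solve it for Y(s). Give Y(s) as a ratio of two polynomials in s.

Y(s) = (-2*s^2 - 15*s - 24)/(s^3 + 9*s^2 + 23*s + 15)

Transform both sides with L{·}.
The derivative rules (L{y''} = s^2 Y - s·y(0) - y'(0) and L{y'} = sY - y(0), with y(0) = -2, y'(0) = 3) turn the left side into (s^2 + 4*s + 3)Y - (-2*s - 5).
The right side is L{e^(-5*t)} = 1/(s + 5).
So (s^2 + 4*s + 3)Y = 1/(s + 5) + (-2*s - 5).
Solve for Y(s) and write it as one ratio of polynomials.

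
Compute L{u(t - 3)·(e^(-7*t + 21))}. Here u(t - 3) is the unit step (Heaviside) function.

exp(-3*s)/(s + 7)

By the second shifting theorem, L{u(t - c)·g(t - c)} = e^(-cs)·H(s) with c = 3 and H(s) = L{g(t)}.
L{e^(-7t)} = 1/(s + 7).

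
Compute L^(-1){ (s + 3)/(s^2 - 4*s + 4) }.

5*t*exp(2*t) + exp(2*t)

Factor the denominator: s^2 - 4*s + 4 = (s - 2)^2.
Partial fraction decomposition gives [1/(s - 2)] + [5/(s - 2)^2].
Invert each term: 1/(s - 2) ↔ e^(2t); 5/(s - 2)^2 ↔ 5t·e^(2t).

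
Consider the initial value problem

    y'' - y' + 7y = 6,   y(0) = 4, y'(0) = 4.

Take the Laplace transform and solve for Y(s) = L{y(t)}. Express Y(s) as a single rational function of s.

Y(s) = (4*s^2 + 6)/(s^3 - s^2 + 7*s)

Apply the Laplace transform to the equation.
The derivative rules (L{y''} = s^2 Y - s·y(0) - y'(0) and L{y'} = sY - y(0), with y(0) = 4, y'(0) = 4) turn the left side into (s^2 - s + 7)Y - (4*s).
The right side is L{6} = 6/s.
So (s^2 - s + 7)Y = 6/s + (4*s).
Solve for Y(s) and write it as one ratio of polynomials.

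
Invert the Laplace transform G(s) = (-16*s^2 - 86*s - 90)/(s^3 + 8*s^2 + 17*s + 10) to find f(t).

Factor the denominator: s^3 + 8*s^2 + 17*s + 10 = (s + 1)*(s + 2)*(s + 5).
Partial fraction decomposition gives [-5/(s + 1)] + [-5/(s + 5)] + [-6/(s + 2)].
Invert each term: -5/(s + 1) ↔ -5e^(-t); -5/(s + 5) ↔ -5e^(-5t); -6/(s + 2) ↔ -6e^(-2t).

f(t) = -5*exp(-t) - 6*exp(-2*t) - 5*exp(-5*t)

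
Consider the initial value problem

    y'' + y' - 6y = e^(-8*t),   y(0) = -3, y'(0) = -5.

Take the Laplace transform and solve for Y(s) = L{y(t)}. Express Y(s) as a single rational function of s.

Y(s) = (-3*s^2 - 32*s - 63)/(s^3 + 9*s^2 + 2*s - 48)

Take the Laplace transform of both sides.
The derivative rules (L{y''} = s^2 Y - s·y(0) - y'(0) and L{y'} = sY - y(0), with y(0) = -3, y'(0) = -5) turn the left side into (s^2 + s - 6)Y - (-3*s - 8).
The right side is L{e^(-8*t)} = 1/(s + 8).
So (s^2 + s - 6)Y = 1/(s + 8) + (-3*s - 8).
Solve for Y(s) and write it as one ratio of polynomials.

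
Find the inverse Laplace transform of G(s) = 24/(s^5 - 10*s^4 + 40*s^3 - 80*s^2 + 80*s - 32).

t^4*exp(2*t)

Rewrite the denominator: s^5 - 10*s^4 + 40*s^3 - 80*s^2 + 80*s - 32 = (s - 2)^5.
The form in (s - 2) signals a first-shifting-theorem factor e^(2t).
Since L{t^4} = 4!/s^5 = 24/s^5, the inverse is t^4*exp(2*t).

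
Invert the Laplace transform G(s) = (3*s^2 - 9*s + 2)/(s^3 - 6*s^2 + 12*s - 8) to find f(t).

Factor the denominator: s^3 - 6*s^2 + 12*s - 8 = (s - 2)^3.
Partial fraction decomposition gives [3/(s - 2)] + [3/(s - 2)^2] + [-4/(s - 2)^3].
Invert each term: 3/(s - 2) ↔ 3e^(2t); 3/(s - 2)^2 ↔ 3t·e^(2t); -4/(s - 2)^3 ↔ (-2)t^2·e^(2t).

f(t) = -2*t^2*exp(2*t) + 3*t*exp(2*t) + 3*exp(2*t)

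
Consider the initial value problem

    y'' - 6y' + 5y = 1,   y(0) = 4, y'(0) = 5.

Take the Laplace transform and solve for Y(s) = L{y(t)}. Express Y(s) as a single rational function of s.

Y(s) = (4*s^2 - 19*s + 1)/(s^3 - 6*s^2 + 5*s)

Take the Laplace transform of both sides.
With L{y''} = s^2 Y - s·y(0) - y'(0) and L{y'} = sY - y(0), with y(0) = 4, y'(0) = 5: the LHS transforms to (s^2 - 6*s + 5)Y - (4*s - 19).
The right side is L{1} = 1/s.
So (s^2 - 6*s + 5)Y = 1/s + (4*s - 19).
Divide through and combine into a single rational function.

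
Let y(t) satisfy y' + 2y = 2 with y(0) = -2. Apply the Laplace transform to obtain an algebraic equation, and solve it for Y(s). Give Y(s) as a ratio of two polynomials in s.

Y(s) = (-2*s + 2)/(s^2 + 2*s)

Transform both sides with L{·}.
Using L{y'} = sY - y(0) = sY - (-2), the left side becomes (s + 2)Y - (-2).
The right side is L{2} = 2/s.
So (s + 2)Y = 2/s + (-2).
Divide through and combine into a single rational function.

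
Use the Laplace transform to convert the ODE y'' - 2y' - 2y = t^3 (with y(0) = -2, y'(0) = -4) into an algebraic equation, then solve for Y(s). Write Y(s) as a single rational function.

Laplace-transform each side.
Using L{y''} = s^2 Y - s·y(0) - y'(0) and L{y'} = sY - y(0), with y(0) = -2, y'(0) = -4, the left side becomes (s^2 - 2*s - 2)Y - (-2*s).
The right side is L{t^3} = 6/s^4.
So (s^2 - 2*s - 2)Y = 6/s^4 + (-2*s).
Isolate Y and clear denominators.

Y(s) = (-2*s^5 + 6)/(s^6 - 2*s^5 - 2*s^4)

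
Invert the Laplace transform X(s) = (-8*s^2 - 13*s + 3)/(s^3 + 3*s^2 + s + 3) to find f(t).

Factor the denominator: s^3 + 3*s^2 + s + 3 = (s + 3)*(s^2 + 1).
Partial fraction decomposition gives [-3/(s + 3)] + [-5*s/(s^2 + 1)] + [2/(s^2 + 1)].
Invert each term: -3/(s + 3) ↔ -3e^(-3t); -5·s/(s^2 + 1) ↔ -5cos(t); 2·1/(s^2 + 1) ↔ 2sin(t).

f(t) = 2*sin(t) - 5*cos(t) - 3*exp(-3*t)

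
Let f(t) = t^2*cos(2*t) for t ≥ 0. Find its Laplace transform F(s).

F(s) = 2*s*(s^2 - 12)/(s^2 + 4)^3

L{cos(2t)} = s/(s^2 + 4).
Then apply L{t^2·g(t)} = (-1)^2 d^2/ds^2[G(s)] with G(s) = s/(s^2 + 4):
differentiating 2 times and applying the sign gives 2*s*(s^2 - 12)/(s^2 + 4)^3.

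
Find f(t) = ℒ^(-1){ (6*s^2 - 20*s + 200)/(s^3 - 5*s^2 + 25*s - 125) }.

f(t) = 5*exp(5*t) - 3*sin(5*t) + cos(5*t)

Factor the denominator: s^3 - 5*s^2 + 25*s - 125 = (s - 5)*(s^2 + 25).
Partial fraction decomposition gives [5/(s - 5)] + [s/(s^2 + 25)] + [-15/(s^2 + 25)].
Invert each term: 5/(s - 5) ↔ 5e^(5t); 1·s/(s^2 + 25) ↔ cos(5t); -3·5/(s^2 + 25) ↔ -3sin(5t).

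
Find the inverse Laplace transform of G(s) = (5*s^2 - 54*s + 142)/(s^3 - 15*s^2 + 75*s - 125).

-3*t^2*exp(5*t)/2 - 4*t*exp(5*t) + 5*exp(5*t)

Factor the denominator: s^3 - 15*s^2 + 75*s - 125 = (s - 5)^3.
Partial fraction decomposition gives [5/(s - 5)] + [-4/(s - 5)^2] + [-3/(s - 5)^3].
Invert each term: 5/(s - 5) ↔ 5e^(5t); -4/(s - 5)^2 ↔ -4t·e^(5t); -3/(s - 5)^3 ↔ (-3/2)t^2·e^(5t).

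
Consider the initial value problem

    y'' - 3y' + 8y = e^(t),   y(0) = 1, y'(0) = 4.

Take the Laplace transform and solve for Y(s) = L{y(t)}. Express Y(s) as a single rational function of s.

Y(s) = s^2/(s^3 - 4*s^2 + 11*s - 8)

Laplace-transform each side.
The derivative rules (L{y''} = s^2 Y - s·y(0) - y'(0) and L{y'} = sY - y(0), with y(0) = 1, y'(0) = 4) turn the left side into (s^2 - 3*s + 8)Y - (s + 1).
The right side is L{e^(t)} = 1/(s - 1).
So (s^2 - 3*s + 8)Y = 1/(s - 1) + (s + 1).
Isolate Y and clear denominators.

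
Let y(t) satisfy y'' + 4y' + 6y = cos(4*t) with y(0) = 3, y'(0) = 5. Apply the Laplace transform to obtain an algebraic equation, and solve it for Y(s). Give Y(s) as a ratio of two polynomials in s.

Y(s) = (3*s^3 + 17*s^2 + 49*s + 272)/(s^4 + 4*s^3 + 22*s^2 + 64*s + 96)

Apply the Laplace transform to the equation.
The derivative rules (L{y''} = s^2 Y - s·y(0) - y'(0) and L{y'} = sY - y(0), with y(0) = 3, y'(0) = 5) turn the left side into (s^2 + 4*s + 6)Y - (3*s + 17).
The right side is L{cos(4*t)} = s/(s^2 + 16).
So (s^2 + 4*s + 6)Y = s/(s^2 + 16) + (3*s + 17).
Isolate Y and clear denominators.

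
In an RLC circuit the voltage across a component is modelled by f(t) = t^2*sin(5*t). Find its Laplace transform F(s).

L{sin(5t)} = 5/(s^2 + 25).
Then apply L{t^2·g(t)} = (-1)^2 d^2/ds^2[G(s)] with G(s) = 5/(s^2 + 25):
differentiating 2 times and applying the sign gives 10*(3*s^2 - 25)/(s^2 + 25)^3.

F(s) = 10*(3*s^2 - 25)/(s^2 + 25)^3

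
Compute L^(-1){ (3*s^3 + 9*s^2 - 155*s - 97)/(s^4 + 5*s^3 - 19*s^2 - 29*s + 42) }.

-4*exp(3*t) + 5*exp(t) + 3*exp(-2*t) - exp(-7*t)

Factor the denominator: s^4 + 5*s^3 - 19*s^2 - 29*s + 42 = (s - 3)*(s - 1)*(s + 2)*(s + 7).
Partial fraction decomposition gives [-4/(s - 3)] + [3/(s + 2)] + [-1/(s + 7)] + [5/(s - 1)].
Invert each term: -4/(s - 3) ↔ -4e^(3t); 3/(s + 2) ↔ 3e^(-2t); -1/(s + 7) ↔ -e^(-7t); 5/(s - 1) ↔ 5e^(t).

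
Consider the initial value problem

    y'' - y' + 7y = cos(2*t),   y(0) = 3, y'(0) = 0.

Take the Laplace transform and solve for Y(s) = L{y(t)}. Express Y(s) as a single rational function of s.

Apply the Laplace transform to the equation.
The derivative rules (L{y''} = s^2 Y - s·y(0) - y'(0) and L{y'} = sY - y(0), with y(0) = 3, y'(0) = 0) turn the left side into (s^2 - s + 7)Y - (3*s - 3).
The right side is L{cos(2*t)} = s/(s^2 + 4).
So (s^2 - s + 7)Y = s/(s^2 + 4) + (3*s - 3).
Isolate Y and clear denominators.

Y(s) = (3*s^3 - 3*s^2 + 13*s - 12)/(s^4 - s^3 + 11*s^2 - 4*s + 28)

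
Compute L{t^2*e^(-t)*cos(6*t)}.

L{cos(6t)} = s/(s^2 + 36).
Multiplying by e^(-t) shifts s → s + 1, so L{e^(-t)*cos(6*t)} = (s + 1)/((s + 1)^2 + 36).
Then apply L{t^2·g(t)} = (-1)^2 d^2/ds^2[G(s)] with G(s) = (s + 1)/((s + 1)^2 + 36):
differentiating 2 times and applying the sign gives 2*(s + 1)*(s^2 + 2*s - 107)/(s^2 + 2*s + 37)^3.

2*(s + 1)*(s^2 + 2*s - 107)/(s^2 + 2*s + 37)^3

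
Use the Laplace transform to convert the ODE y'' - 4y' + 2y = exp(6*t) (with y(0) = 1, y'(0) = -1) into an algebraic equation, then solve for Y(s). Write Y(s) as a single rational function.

Y(s) = (s^2 - 11*s + 31)/(s^3 - 10*s^2 + 26*s - 12)

Transform both sides with L{·}.
The derivative rules (L{y''} = s^2 Y - s·y(0) - y'(0) and L{y'} = sY - y(0), with y(0) = 1, y'(0) = -1) turn the left side into (s^2 - 4*s + 2)Y - (s - 5).
The right side is L{exp(6*t)} = 1/(s - 6).
So (s^2 - 4*s + 2)Y = 1/(s - 6) + (s - 5).
Solve for Y(s) and write it as one ratio of polynomials.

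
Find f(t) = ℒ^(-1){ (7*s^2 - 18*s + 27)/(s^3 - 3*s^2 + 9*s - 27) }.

f(t) = 2*exp(3*t) - sin(3*t) + 5*cos(3*t)

Factor the denominator: s^3 - 3*s^2 + 9*s - 27 = (s - 3)*(s^2 + 9).
Partial fraction decomposition gives [2/(s - 3)] + [5*s/(s^2 + 9)] + [-3/(s^2 + 9)].
Invert each term: 2/(s - 3) ↔ 2e^(3t); 5·s/(s^2 + 9) ↔ 5cos(3t); -1·3/(s^2 + 9) ↔ -sin(3t).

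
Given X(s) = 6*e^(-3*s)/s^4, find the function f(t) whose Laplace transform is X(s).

f(t) = Heaviside(t - 3)*((t - 3)^3)

The factor e^(-3s) signals a time shift by c = 3 (second shifting theorem).
L{t^3} = 3!/s^4 = 6/s^4, so L^-1{6/s^4} = t^3.
Hence the inverse is u(t - 3) times that function evaluated at t - 3.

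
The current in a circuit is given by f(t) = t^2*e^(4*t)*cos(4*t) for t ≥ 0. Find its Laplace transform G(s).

L{cos(4t)} = s/(s^2 + 16).
Multiplying by e^(4t) shifts s → s - 4, so L{e^(4*t)*cos(4*t)} = (s - 4)/((s - 4)^2 + 16).
Then apply L{t^2·g(t)} = (-1)^2 d^2/ds^2[H(s)] with H(s) = (s - 4)/((s - 4)^2 + 16):
differentiating 2 times and applying the sign gives 2*(s - 4)*(s^2 - 8*s - 32)/(s^2 - 8*s + 32)^3.

G(s) = 2*(s - 4)*(s^2 - 8*s - 32)/(s^2 - 8*s + 32)^3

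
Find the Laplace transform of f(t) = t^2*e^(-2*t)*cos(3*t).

2*(s + 2)*(s^2 + 4*s - 23)/(s^2 + 4*s + 13)^3

L{cos(3t)} = s/(s^2 + 9).
Multiplying by e^(-2t) shifts s → s + 2, so L{e^(-2*t)*cos(3*t)} = (s + 2)/((s + 2)^2 + 9).
Then apply L{t^2·g(t)} = (-1)^2 d^2/ds^2[G(s)] with G(s) = (s + 2)/((s + 2)^2 + 9):
differentiating 2 times and applying the sign gives 2*(s + 2)*(s^2 + 4*s - 23)/(s^2 + 4*s + 13)^3.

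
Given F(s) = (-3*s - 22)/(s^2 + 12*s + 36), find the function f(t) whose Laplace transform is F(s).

f(t) = -4*t*exp(-6*t) - 3*exp(-6*t)

Factor the denominator: s^2 + 12*s + 36 = (s + 6)^2.
Partial fraction decomposition gives [-3/(s + 6)] + [-4/(s + 6)^2].
Invert each term: -3/(s + 6) ↔ -3e^(-6t); -4/(s + 6)^2 ↔ -4t·e^(-6t).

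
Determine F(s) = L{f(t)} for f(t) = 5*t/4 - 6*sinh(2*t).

F(s) = -12/(s^2 - 4) + 5/(4*s^2)

By linearity of the Laplace transform, transform each term separately.
(5/4)·[L{t} = 1!/s^2 = 1/s^2]; (-6)·[L{sinh(2t)} = 2/(s^2 - 4)].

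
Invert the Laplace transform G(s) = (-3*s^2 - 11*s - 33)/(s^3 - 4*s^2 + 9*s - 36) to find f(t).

Factor the denominator: s^3 - 4*s^2 + 9*s - 36 = (s - 4)*(s^2 + 9).
Partial fraction decomposition gives [-5/(s - 4)] + [2*s/(s^2 + 9)] + [-3/(s^2 + 9)].
Invert each term: -5/(s - 4) ↔ -5e^(4t); 2·s/(s^2 + 9) ↔ 2cos(3t); -1·3/(s^2 + 9) ↔ -sin(3t).

f(t) = -5*exp(4*t) - sin(3*t) + 2*cos(3*t)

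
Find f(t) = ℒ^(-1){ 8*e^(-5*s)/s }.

The factor e^(-5s) signals a time shift by c = 5 (second shifting theorem).
L{8} = 8/s, so L^-1{8/s} = 8.
Hence the inverse is u(t - 5) times that function evaluated at t - 5.

f(t) = Heaviside(t - 5)*(8)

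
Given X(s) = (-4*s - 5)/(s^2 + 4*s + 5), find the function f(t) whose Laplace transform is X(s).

f(t) = 3*exp(-2*t)*sin(t) - 4*exp(-2*t)*cos(t)

Complete the square in the denominator: s^2 + 4*s + 5 = (s + 2)^2 + 1^2.
Split the numerator to match: -4*s - 5 = -4·(s + 2) + 3·1.
Invert each term: -4·(s + 2)/((s + 2)^2 + 1) ↔ -4e^(-2t)cos(t); 3·1/((s + 2)^2 + 1) ↔ 3e^(-2t)sin(t).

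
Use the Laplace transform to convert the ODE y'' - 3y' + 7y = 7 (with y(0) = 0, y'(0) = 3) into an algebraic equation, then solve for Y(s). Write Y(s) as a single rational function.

Laplace-transform each side.
The derivative rules (L{y''} = s^2 Y - s·y(0) - y'(0) and L{y'} = sY - y(0), with y(0) = 0, y'(0) = 3) turn the left side into (s^2 - 3*s + 7)Y - (3).
The right side is L{7} = 7/s.
So (s^2 - 3*s + 7)Y = 7/s + (3).
Divide through and combine into a single rational function.

Y(s) = (3*s + 7)/(s^3 - 3*s^2 + 7*s)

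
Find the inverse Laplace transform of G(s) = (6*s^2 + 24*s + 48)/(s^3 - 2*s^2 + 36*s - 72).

3*exp(2*t) + 5*sin(6*t) + 3*cos(6*t)

Factor the denominator: s^3 - 2*s^2 + 36*s - 72 = (s - 2)*(s^2 + 36).
Partial fraction decomposition gives [3/(s - 2)] + [3*s/(s^2 + 36)] + [30/(s^2 + 36)].
Invert each term: 3/(s - 2) ↔ 3e^(2t); 3·s/(s^2 + 36) ↔ 3cos(6t); 5·6/(s^2 + 36) ↔ 5sin(6t).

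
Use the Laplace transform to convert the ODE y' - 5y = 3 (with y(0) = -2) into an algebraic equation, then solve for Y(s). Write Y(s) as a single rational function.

Y(s) = (-2*s + 3)/(s^2 - 5*s)

Transform both sides with L{·}.
With L{y'} = sY - y(0) = sY - (-2): the LHS transforms to (s - 5)Y - (-2).
The right side is L{3} = 3/s.
So (s - 5)Y = 3/s + (-2).
Divide through and combine into a single rational function.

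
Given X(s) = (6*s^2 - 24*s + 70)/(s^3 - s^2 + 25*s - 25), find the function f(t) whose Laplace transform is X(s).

f(t) = 2*exp(t) - 4*sin(5*t) + 4*cos(5*t)

Factor the denominator: s^3 - s^2 + 25*s - 25 = (s - 1)*(s^2 + 25).
Partial fraction decomposition gives [2/(s - 1)] + [4*s/(s^2 + 25)] + [-20/(s^2 + 25)].
Invert each term: 2/(s - 1) ↔ 2e^(t); 4·s/(s^2 + 25) ↔ 4cos(5t); -4·5/(s^2 + 25) ↔ -4sin(5t).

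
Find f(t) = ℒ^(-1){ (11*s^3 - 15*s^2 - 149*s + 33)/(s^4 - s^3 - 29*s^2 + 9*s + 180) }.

f(t) = 2*exp(5*t) + 3*exp(3*t) + exp(-3*t) + 5*exp(-4*t)

Factor the denominator: s^4 - s^3 - 29*s^2 + 9*s + 180 = (s - 5)*(s - 3)*(s + 3)*(s + 4).
Partial fraction decomposition gives [5/(s + 4)] + [2/(s - 5)] + [1/(s + 3)] + [3/(s - 3)].
Invert each term: 5/(s + 4) ↔ 5e^(-4t); 2/(s - 5) ↔ 2e^(5t); 1/(s + 3) ↔ e^(-3t); 3/(s - 3) ↔ 3e^(3t).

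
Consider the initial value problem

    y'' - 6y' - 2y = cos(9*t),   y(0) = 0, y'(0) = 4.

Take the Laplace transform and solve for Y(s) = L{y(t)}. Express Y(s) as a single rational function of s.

Y(s) = (4*s^2 + s + 324)/(s^4 - 6*s^3 + 79*s^2 - 486*s - 162)

Take the Laplace transform of both sides.
With L{y''} = s^2 Y - s·y(0) - y'(0) and L{y'} = sY - y(0), with y(0) = 0, y'(0) = 4: the LHS transforms to (s^2 - 6*s - 2)Y - (4).
The right side is L{cos(9*t)} = s/(s^2 + 81).
So (s^2 - 6*s - 2)Y = s/(s^2 + 81) + (4).
Divide through and combine into a single rational function.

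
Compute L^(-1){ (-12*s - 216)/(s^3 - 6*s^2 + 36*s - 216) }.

-4*exp(6*t) + 2*sin(6*t) + 4*cos(6*t)

Factor the denominator: s^3 - 6*s^2 + 36*s - 216 = (s - 6)*(s^2 + 36).
Partial fraction decomposition gives [-4/(s - 6)] + [4*s/(s^2 + 36)] + [12/(s^2 + 36)].
Invert each term: -4/(s - 6) ↔ -4e^(6t); 4·s/(s^2 + 36) ↔ 4cos(6t); 2·6/(s^2 + 36) ↔ 2sin(6t).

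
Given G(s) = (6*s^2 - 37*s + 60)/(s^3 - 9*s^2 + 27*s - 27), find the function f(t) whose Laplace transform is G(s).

f(t) = 3*t^2*exp(3*t)/2 - t*exp(3*t) + 6*exp(3*t)

Factor the denominator: s^3 - 9*s^2 + 27*s - 27 = (s - 3)^3.
Partial fraction decomposition gives [6/(s - 3)] + [-1/(s - 3)^2] + [3/(s - 3)^3].
Invert each term: 6/(s - 3) ↔ 6e^(3t); -1/(s - 3)^2 ↔ -t·e^(3t); 3/(s - 3)^3 ↔ (3/2)t^2·e^(3t).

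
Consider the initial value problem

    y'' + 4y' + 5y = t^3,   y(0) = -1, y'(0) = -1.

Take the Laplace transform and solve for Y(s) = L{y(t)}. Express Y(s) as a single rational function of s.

Take the Laplace transform of both sides.
Using L{y''} = s^2 Y - s·y(0) - y'(0) and L{y'} = sY - y(0), with y(0) = -1, y'(0) = -1, the left side becomes (s^2 + 4*s + 5)Y - (-s - 5).
The right side is L{t^3} = 6/s^4.
So (s^2 + 4*s + 5)Y = 6/s^4 + (-s - 5).
Divide through and combine into a single rational function.

Y(s) = (-s^5 - 5*s^4 + 6)/(s^6 + 4*s^5 + 5*s^4)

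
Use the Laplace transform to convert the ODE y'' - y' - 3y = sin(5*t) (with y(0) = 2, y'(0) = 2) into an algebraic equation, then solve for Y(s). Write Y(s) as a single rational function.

Transform both sides with L{·}.
The derivative rules (L{y''} = s^2 Y - s·y(0) - y'(0) and L{y'} = sY - y(0), with y(0) = 2, y'(0) = 2) turn the left side into (s^2 - s - 3)Y - (2*s).
The right side is L{sin(5*t)} = 5/(s^2 + 25).
So (s^2 - s - 3)Y = 5/(s^2 + 25) + (2*s).
Isolate Y and clear denominators.

Y(s) = (2*s^3 + 50*s + 5)/(s^4 - s^3 + 22*s^2 - 25*s - 75)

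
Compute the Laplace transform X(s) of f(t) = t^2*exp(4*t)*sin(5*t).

X(s) = 10*(3*s^2 - 24*s + 23)/(s^2 - 8*s + 41)^3

L{sin(5t)} = 5/(s^2 + 25).
Multiplying by e^(4t) shifts s → s - 4, so L{exp(4*t)*sin(5*t)} = 5/((s - 4)^2 + 25).
Then apply L{t^2·g(t)} = (-1)^2 d^2/ds^2[G(s)] with G(s) = 5/((s - 4)^2 + 25):
differentiating 2 times and applying the sign gives 10*(3*s^2 - 24*s + 23)/(s^2 - 8*s + 41)^3.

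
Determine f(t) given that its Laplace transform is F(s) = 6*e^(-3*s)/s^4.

f(t) = Heaviside(t - 3)*((t - 3)^3)

The factor e^(-3s) signals a time shift by c = 3 (second shifting theorem).
L{t^3} = 3!/s^4 = 6/s^4, so L^-1{6/s^4} = t^3.
Hence the inverse is u(t - 3) times that function evaluated at t - 3.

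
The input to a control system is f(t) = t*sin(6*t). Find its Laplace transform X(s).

X(s) = 12*s/(s^2 + 36)^2

L{sin(6t)} = 6/(s^2 + 36).
Then apply L{t·g(t)} = -d/ds[G(s)] with G(s) = 6/(s^2 + 36):
differentiating 1 time and applying the sign gives 12*s/(s^2 + 36)^2.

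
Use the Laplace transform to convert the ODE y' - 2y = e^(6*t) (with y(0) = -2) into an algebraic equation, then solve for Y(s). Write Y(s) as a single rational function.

Take the Laplace transform of both sides.
The derivative rules (L{y'} = sY - y(0) = sY - (-2)) turn the left side into (s - 2)Y - (-2).
The right side is L{e^(6*t)} = 1/(s - 6).
So (s - 2)Y = 1/(s - 6) + (-2).
Isolate Y and clear denominators.

Y(s) = (-2*s + 13)/(s^2 - 8*s + 12)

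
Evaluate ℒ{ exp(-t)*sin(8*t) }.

L{sin(8t)} = 8/(s^2 + 64).
By the first shifting theorem, multiplying by e^(-t) replaces s with s + 1.

8/((s + 1)^2 + 64)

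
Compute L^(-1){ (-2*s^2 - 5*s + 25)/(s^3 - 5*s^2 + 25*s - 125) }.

Factor the denominator: s^3 - 5*s^2 + 25*s - 125 = (s - 5)*(s^2 + 25).
Partial fraction decomposition gives [-1/(s - 5)] + [-s/(s^2 + 25)] + [-10/(s^2 + 25)].
Invert each term: -1/(s - 5) ↔ -e^(5t); -1·s/(s^2 + 25) ↔ -cos(5t); -2·5/(s^2 + 25) ↔ -2sin(5t).

-exp(5*t) - 2*sin(5*t) - cos(5*t)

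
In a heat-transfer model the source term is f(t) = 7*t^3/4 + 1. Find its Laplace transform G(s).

G(s) = 1/s + 21/(2*s^4)

The transform is linear, so treat each term independently.
L{1} = 1/s; (7/4)·[L{t^3} = 3!/s^4 = 6/s^4].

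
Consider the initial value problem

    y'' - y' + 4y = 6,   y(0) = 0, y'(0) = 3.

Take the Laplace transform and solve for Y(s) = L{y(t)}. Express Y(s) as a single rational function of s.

Transform both sides with L{·}.
With L{y''} = s^2 Y - s·y(0) - y'(0) and L{y'} = sY - y(0), with y(0) = 0, y'(0) = 3: the LHS transforms to (s^2 - s + 4)Y - (3).
The right side is L{6} = 6/s.
So (s^2 - s + 4)Y = 6/s + (3).
Isolate Y and clear denominators.

Y(s) = (3*s + 6)/(s^3 - s^2 + 4*s)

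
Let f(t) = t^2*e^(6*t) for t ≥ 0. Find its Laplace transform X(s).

L{e^(6t)} = 1/(s - 6).
Then apply L{t^2·g(t)} = (-1)^2 d^2/ds^2[G(s)] with G(s) = 1/(s - 6):
differentiating 2 times and applying the sign gives 2/(s - 6)^3.

X(s) = 2/(s - 6)^3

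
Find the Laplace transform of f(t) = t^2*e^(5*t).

2/(s - 5)^3

L{e^(5t)} = 1/(s - 5).
Then apply L{t^2·g(t)} = (-1)^2 d^2/ds^2[H(s)] with H(s) = 1/(s - 5):
differentiating 2 times and applying the sign gives 2/(s - 5)^3.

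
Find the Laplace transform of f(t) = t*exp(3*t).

(s - 3)^(-2)

L{e^(3t)} = 1/(s - 3).
Then apply L{t·g(t)} = -d/ds[G(s)] with G(s) = 1/(s - 3):
differentiating 1 time and applying the sign gives (s - 3)^(-2).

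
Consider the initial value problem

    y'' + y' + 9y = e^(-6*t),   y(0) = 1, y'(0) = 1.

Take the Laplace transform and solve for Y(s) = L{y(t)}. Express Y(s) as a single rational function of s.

Y(s) = (s^2 + 8*s + 13)/(s^3 + 7*s^2 + 15*s + 54)

Take the Laplace transform of both sides.
With L{y''} = s^2 Y - s·y(0) - y'(0) and L{y'} = sY - y(0), with y(0) = 1, y'(0) = 1: the LHS transforms to (s^2 + s + 9)Y - (s + 2).
The right side is L{e^(-6*t)} = 1/(s + 6).
So (s^2 + s + 9)Y = 1/(s + 6) + (s + 2).
Divide through and combine into a single rational function.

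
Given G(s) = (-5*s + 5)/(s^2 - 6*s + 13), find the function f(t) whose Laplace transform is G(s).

Complete the square in the denominator: s^2 - 6*s + 13 = (s - 3)^2 + 2^2.
Split the numerator to match: -5*s + 5 = -5·(s - 3) - 5·2.
Invert each term: -5·(s - 3)/((s - 3)^2 + 4) ↔ -5e^(3t)cos(2t); -5·2/((s - 3)^2 + 4) ↔ -5e^(3t)sin(2t).

f(t) = -5*exp(3*t)*sin(2*t) - 5*exp(3*t)*cos(2*t)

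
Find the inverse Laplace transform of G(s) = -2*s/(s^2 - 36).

-2*cosh(6*t)

Since L{cosh(6t)} = s/(s^2 - 36), the inverse is cosh(6*t), scaled by -2.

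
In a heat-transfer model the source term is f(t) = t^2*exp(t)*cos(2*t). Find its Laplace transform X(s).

L{cos(2t)} = s/(s^2 + 4).
Multiplying by e^(t) shifts s → s - 1, so L{exp(t)*cos(2*t)} = (s - 1)/((s - 1)^2 + 4).
Then apply L{t^2·g(t)} = (-1)^2 d^2/ds^2[G(s)] with G(s) = (s - 1)/((s - 1)^2 + 4):
differentiating 2 times and applying the sign gives 2*(s - 1)*(s^2 - 2*s - 11)/(s^2 - 2*s + 5)^3.

X(s) = 2*(s - 1)*(s^2 - 2*s - 11)/(s^2 - 2*s + 5)^3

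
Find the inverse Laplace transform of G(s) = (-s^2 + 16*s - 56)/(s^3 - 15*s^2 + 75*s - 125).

-t^2*exp(5*t)/2 + 6*t*exp(5*t) - exp(5*t)

Factor the denominator: s^3 - 15*s^2 + 75*s - 125 = (s - 5)^3.
Partial fraction decomposition gives [-1/(s - 5)] + [6/(s - 5)^2] + [-1/(s - 5)^3].
Invert each term: -1/(s - 5) ↔ -e^(5t); 6/(s - 5)^2 ↔ 6t·e^(5t); -1/(s - 5)^3 ↔ (-1/2)t^2·e^(5t).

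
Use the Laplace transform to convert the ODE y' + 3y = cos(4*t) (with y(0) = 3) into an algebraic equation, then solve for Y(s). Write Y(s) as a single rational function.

Laplace-transform each side.
The derivative rules (L{y'} = sY - y(0) = sY - 3) turn the left side into (s + 3)Y - (3).
The right side is L{cos(4*t)} = s/(s^2 + 16).
So (s + 3)Y = s/(s^2 + 16) + (3).
Divide through and combine into a single rational function.

Y(s) = (3*s^2 + s + 48)/(s^3 + 3*s^2 + 16*s + 48)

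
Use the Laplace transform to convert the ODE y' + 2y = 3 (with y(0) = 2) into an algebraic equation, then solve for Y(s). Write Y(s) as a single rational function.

Y(s) = (2*s + 3)/(s^2 + 2*s)

Laplace-transform each side.
Using L{y'} = sY - y(0) = sY - 2, the left side becomes (s + 2)Y - (2).
The right side is L{3} = 3/s.
So (s + 2)Y = 3/s + (2).
Isolate Y and clear denominators.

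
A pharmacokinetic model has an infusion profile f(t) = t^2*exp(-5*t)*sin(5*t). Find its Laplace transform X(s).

L{sin(5t)} = 5/(s^2 + 25).
Multiplying by e^(-5t) shifts s → s + 5, so L{exp(-5*t)*sin(5*t)} = 5/((s + 5)^2 + 25).
Then apply L{t^2·g(t)} = (-1)^2 d^2/ds^2[G(s)] with G(s) = 5/((s + 5)^2 + 25):
differentiating 2 times and applying the sign gives 10*(3*s^2 + 30*s + 50)/(s^2 + 10*s + 50)^3.

X(s) = 10*(3*s^2 + 30*s + 50)/(s^2 + 10*s + 50)^3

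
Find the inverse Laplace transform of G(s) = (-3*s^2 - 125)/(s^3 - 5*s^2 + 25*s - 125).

-4*exp(5*t) + sin(5*t) + cos(5*t)

Factor the denominator: s^3 - 5*s^2 + 25*s - 125 = (s - 5)*(s^2 + 25).
Partial fraction decomposition gives [-4/(s - 5)] + [s/(s^2 + 25)] + [5/(s^2 + 25)].
Invert each term: -4/(s - 5) ↔ -4e^(5t); 1·s/(s^2 + 25) ↔ cos(5t); 1·5/(s^2 + 25) ↔ sin(5t).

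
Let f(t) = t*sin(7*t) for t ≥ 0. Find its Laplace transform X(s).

X(s) = 14*s/(s^2 + 49)^2

L{sin(7t)} = 7/(s^2 + 49).
Then apply L{t·g(t)} = -d/ds[G(s)] with G(s) = 7/(s^2 + 49):
differentiating 1 time and applying the sign gives 14*s/(s^2 + 49)^2.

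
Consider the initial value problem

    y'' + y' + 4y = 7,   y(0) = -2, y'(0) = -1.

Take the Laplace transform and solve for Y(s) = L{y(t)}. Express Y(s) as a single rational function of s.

Laplace-transform each side.
With L{y''} = s^2 Y - s·y(0) - y'(0) and L{y'} = sY - y(0), with y(0) = -2, y'(0) = -1: the LHS transforms to (s^2 + s + 4)Y - (-2*s - 3).
The right side is L{7} = 7/s.
So (s^2 + s + 4)Y = 7/s + (-2*s - 3).
Solve for Y(s) and write it as one ratio of polynomials.

Y(s) = (-2*s^2 - 3*s + 7)/(s^3 + s^2 + 4*s)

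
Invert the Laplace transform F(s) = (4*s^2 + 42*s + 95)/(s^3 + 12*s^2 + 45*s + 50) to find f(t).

f(t) = 5*t*exp(-5*t) + 3*exp(-2*t) + exp(-5*t)

Factor the denominator: s^3 + 12*s^2 + 45*s + 50 = (s + 2)*(s + 5)^2.
Partial fraction decomposition gives [1/(s + 5)] + [5/(s + 5)^2] + [3/(s + 2)].
Invert each term: 1/(s + 5) ↔ e^(-5t); 5/(s + 5)^2 ↔ 5t·e^(-5t); 3/(s + 2) ↔ 3e^(-2t).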